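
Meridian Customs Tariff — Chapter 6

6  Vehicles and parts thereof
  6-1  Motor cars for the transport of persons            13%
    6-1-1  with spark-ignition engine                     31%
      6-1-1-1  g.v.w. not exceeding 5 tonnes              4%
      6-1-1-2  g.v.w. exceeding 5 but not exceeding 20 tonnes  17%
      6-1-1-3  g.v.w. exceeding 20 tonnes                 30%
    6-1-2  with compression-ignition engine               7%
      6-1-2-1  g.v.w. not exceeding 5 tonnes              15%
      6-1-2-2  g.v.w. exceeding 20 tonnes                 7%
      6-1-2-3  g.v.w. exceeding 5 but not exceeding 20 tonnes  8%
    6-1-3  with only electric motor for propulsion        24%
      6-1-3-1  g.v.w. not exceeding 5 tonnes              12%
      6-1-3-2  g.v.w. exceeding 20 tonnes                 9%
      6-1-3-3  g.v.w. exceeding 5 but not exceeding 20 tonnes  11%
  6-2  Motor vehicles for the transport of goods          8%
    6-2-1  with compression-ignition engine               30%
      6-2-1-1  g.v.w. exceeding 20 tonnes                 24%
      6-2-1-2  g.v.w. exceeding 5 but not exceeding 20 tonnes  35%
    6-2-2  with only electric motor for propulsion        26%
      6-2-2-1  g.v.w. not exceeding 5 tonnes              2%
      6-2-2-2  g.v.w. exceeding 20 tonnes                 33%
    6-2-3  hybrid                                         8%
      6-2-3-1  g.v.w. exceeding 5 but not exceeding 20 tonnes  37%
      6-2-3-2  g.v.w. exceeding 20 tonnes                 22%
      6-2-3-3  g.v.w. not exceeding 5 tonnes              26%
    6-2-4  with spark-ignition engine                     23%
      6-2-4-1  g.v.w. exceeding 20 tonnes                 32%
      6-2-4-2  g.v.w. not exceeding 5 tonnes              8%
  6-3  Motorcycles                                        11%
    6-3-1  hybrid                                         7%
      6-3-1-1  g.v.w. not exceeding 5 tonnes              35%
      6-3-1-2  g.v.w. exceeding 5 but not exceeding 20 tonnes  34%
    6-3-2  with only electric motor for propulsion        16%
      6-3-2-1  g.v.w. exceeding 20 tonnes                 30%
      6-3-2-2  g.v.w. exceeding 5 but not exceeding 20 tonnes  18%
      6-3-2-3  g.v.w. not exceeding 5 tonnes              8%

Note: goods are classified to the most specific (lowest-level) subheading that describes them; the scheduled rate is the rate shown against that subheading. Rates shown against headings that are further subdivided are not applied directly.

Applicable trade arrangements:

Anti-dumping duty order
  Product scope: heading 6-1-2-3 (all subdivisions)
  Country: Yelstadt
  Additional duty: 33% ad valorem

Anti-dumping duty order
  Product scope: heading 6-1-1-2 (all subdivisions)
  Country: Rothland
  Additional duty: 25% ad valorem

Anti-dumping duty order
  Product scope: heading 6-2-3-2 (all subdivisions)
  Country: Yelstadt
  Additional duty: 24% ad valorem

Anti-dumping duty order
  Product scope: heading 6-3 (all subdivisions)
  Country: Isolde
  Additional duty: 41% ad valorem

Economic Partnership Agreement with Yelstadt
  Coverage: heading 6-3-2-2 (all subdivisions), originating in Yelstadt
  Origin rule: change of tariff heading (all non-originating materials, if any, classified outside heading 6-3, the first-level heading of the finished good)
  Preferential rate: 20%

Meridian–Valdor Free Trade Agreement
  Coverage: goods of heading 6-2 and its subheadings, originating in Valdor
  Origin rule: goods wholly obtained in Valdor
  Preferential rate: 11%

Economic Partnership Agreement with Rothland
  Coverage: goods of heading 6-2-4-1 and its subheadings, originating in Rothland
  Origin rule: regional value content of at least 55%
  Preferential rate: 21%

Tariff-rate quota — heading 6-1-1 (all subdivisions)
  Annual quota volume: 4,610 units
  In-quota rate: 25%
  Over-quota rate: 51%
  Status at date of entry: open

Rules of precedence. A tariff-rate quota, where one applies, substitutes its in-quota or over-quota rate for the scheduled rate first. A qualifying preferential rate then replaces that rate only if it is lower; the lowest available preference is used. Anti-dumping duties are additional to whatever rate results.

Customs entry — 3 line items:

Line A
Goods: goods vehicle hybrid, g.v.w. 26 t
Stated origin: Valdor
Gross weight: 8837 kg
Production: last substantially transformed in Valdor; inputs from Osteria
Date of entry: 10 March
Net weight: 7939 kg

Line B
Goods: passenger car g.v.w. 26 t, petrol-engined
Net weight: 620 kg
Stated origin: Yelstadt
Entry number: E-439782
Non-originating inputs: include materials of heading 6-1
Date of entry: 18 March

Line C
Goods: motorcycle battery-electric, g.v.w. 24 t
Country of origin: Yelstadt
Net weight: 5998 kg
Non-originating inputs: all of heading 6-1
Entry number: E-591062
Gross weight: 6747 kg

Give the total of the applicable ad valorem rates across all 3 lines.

Line A: goods vehicle → 6-2; hybrid → 6-2-3; g.v.w. 26 t → 6-2-3-2. Scheduled 22%. Valdor agreement on 6-2: not wholly obtained. → 22%.
Line B: passenger car → 6-1; petrol-engined → 6-1-1; g.v.w. 26 t → 6-1-1-3. Scheduled 30%. quota on 6-1-1 open → in-quota 25%; Yelstadt agreement on 6-3-2-2: 6-1-1-3 not covered. → 25%.
Line C: motorcycle → 6-3; battery-electric → 6-3-2; g.v.w. 24 t → 6-3-2-1. Scheduled 30%. Yelstadt agreement on 6-3-2-2: 6-3-2-1 not covered. → 30%.
Sum: 22% + 25% + 30% = 77%.

77%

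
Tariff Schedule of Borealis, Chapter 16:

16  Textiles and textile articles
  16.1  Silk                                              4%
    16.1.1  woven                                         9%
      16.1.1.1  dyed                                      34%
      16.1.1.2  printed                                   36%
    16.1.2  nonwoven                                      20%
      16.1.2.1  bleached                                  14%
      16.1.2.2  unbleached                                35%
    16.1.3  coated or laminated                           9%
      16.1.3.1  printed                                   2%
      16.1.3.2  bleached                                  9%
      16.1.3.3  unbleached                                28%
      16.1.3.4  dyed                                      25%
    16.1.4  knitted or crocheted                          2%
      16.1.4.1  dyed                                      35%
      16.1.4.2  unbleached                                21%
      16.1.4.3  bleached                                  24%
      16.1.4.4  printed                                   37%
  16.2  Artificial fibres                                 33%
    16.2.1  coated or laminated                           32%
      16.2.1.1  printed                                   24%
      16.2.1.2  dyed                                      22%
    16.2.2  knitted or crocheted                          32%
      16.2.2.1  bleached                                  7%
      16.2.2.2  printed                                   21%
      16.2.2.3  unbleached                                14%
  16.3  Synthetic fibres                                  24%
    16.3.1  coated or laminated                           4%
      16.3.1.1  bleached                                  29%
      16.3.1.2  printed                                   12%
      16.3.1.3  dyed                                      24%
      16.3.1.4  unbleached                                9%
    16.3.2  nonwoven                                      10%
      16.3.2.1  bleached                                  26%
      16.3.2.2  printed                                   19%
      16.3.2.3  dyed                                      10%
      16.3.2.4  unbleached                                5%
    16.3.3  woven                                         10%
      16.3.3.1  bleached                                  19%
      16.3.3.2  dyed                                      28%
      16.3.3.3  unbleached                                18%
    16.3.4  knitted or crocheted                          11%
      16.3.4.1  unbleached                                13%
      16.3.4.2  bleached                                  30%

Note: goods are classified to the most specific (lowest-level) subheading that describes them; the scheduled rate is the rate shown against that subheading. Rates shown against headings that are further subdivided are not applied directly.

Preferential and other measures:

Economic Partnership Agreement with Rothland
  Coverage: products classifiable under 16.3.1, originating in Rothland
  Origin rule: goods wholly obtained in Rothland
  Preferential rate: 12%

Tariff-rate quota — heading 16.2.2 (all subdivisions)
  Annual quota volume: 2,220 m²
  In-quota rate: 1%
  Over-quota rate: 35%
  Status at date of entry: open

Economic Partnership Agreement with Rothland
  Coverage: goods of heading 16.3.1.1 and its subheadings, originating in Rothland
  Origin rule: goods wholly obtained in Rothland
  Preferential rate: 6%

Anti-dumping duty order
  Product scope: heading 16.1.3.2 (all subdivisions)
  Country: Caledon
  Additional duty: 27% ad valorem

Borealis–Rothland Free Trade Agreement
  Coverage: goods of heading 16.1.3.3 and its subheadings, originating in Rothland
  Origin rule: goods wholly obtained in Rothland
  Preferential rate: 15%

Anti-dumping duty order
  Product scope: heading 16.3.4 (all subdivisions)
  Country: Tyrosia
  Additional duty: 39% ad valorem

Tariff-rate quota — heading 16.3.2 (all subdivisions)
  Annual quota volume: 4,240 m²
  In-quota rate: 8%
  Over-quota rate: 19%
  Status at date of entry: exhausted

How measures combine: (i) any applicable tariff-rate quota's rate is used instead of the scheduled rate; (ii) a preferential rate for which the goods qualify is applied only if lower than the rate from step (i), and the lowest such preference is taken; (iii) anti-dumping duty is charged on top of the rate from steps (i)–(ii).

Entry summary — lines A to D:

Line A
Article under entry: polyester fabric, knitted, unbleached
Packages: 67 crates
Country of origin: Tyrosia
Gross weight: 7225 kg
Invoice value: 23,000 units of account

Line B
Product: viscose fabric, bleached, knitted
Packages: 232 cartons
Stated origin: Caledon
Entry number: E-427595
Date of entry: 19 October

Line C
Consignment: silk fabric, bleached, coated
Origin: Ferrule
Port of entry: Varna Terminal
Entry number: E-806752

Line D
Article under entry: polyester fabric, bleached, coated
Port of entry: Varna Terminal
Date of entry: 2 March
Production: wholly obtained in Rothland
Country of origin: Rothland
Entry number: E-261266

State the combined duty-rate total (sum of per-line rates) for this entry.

68%

Line A: polyester → 16.3; knitted → 16.3.4; unbleached → 16.3.4.1. Scheduled 13%. anti-dumping (Tyrosia, 16.3.4): +39%; total 13% + 39% = 52%. → 52%.
Line B: viscose → 16.2; knitted → 16.2.2; bleached → 16.2.2.1. Scheduled 7%. quota on 16.2.2 open → in-quota 1%. → 1%.
Line C: silk → 16.1; coated → 16.1.3; bleached → 16.1.3.2. Scheduled 9%. No special measure applies. → 9%.
Line D: polyester → 16.3; coated → 16.3.1; bleached → 16.3.1.1. Scheduled 29%. Rothland agreement on 16.3.1: wholly obtained → 12% available; Rothland agreement on 16.3.1.1: wholly obtained → 6% available; Rothland agreement on 16.1.3.3: 16.3.1.1 not covered; preferential 6%. → 6%.
Sum: 52% + 1% + 9% + 6% = 68%.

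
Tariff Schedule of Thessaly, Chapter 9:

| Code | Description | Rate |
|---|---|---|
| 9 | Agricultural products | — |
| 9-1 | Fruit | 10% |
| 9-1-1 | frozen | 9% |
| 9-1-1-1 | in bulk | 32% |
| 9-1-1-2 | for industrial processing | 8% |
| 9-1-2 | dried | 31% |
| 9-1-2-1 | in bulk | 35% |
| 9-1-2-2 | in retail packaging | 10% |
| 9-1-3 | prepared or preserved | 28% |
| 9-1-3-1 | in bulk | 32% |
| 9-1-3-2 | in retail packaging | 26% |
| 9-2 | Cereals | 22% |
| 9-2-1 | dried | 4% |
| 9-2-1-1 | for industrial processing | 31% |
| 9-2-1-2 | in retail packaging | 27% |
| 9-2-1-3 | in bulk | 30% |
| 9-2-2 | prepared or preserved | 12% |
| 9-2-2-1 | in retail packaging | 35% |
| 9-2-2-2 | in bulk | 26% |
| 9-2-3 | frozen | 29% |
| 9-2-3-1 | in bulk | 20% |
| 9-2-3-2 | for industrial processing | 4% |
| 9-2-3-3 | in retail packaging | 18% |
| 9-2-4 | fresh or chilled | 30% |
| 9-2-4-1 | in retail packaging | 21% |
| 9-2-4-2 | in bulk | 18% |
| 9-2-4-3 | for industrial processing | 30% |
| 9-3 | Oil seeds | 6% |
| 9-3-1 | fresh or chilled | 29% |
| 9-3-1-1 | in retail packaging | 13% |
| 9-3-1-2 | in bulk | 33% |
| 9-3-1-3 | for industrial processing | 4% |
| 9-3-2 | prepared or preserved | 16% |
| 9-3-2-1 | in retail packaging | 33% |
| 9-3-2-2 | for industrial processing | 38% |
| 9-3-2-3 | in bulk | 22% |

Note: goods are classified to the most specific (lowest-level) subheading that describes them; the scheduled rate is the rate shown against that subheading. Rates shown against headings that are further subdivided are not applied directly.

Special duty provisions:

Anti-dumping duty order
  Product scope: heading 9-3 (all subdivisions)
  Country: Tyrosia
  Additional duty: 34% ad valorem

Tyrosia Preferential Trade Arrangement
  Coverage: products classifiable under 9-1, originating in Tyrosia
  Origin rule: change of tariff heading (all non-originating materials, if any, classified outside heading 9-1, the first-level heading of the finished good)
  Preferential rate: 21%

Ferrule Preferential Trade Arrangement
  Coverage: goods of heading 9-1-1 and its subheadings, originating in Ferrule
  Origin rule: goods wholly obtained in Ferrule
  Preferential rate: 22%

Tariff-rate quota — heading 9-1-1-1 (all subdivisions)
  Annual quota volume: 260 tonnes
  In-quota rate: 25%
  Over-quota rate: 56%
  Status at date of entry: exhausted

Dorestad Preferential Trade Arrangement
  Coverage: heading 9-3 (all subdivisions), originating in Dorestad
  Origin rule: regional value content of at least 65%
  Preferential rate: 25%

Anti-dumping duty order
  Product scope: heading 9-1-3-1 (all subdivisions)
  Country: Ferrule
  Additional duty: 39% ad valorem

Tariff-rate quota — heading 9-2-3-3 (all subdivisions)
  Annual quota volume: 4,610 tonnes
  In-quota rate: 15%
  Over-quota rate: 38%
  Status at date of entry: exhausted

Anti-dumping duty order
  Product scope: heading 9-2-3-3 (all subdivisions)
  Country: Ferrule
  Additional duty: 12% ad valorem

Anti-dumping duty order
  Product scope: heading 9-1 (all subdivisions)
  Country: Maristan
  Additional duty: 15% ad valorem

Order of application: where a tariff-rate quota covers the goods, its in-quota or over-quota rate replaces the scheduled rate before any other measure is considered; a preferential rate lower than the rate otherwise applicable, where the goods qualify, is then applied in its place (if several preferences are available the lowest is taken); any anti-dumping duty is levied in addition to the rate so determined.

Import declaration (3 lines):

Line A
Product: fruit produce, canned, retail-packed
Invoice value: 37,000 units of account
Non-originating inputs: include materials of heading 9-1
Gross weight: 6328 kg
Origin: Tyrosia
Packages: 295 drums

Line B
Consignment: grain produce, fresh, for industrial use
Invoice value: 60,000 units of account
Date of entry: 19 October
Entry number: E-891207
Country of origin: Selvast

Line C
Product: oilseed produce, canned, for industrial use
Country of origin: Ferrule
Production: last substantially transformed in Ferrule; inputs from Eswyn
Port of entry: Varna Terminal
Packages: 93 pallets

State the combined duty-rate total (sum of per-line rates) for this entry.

94%

Line A: fruit → 9-1; canned → 9-1-3; retail-packed → 9-1-3-2. Scheduled 26%. Tyrosia agreement on 9-1: CTH not met. → 26%.
Line B: grain → 9-2; fresh → 9-2-4; for industrial use → 9-2-4-3. Scheduled 30%. No special measure applies. → 30%.
Line C: oilseed → 9-3; canned → 9-3-2; for industrial use → 9-3-2-2. Scheduled 38%. Ferrule agreement on 9-1-1: 9-3-2-2 not covered. → 38%.
Sum: 26% + 30% + 38% = 94%.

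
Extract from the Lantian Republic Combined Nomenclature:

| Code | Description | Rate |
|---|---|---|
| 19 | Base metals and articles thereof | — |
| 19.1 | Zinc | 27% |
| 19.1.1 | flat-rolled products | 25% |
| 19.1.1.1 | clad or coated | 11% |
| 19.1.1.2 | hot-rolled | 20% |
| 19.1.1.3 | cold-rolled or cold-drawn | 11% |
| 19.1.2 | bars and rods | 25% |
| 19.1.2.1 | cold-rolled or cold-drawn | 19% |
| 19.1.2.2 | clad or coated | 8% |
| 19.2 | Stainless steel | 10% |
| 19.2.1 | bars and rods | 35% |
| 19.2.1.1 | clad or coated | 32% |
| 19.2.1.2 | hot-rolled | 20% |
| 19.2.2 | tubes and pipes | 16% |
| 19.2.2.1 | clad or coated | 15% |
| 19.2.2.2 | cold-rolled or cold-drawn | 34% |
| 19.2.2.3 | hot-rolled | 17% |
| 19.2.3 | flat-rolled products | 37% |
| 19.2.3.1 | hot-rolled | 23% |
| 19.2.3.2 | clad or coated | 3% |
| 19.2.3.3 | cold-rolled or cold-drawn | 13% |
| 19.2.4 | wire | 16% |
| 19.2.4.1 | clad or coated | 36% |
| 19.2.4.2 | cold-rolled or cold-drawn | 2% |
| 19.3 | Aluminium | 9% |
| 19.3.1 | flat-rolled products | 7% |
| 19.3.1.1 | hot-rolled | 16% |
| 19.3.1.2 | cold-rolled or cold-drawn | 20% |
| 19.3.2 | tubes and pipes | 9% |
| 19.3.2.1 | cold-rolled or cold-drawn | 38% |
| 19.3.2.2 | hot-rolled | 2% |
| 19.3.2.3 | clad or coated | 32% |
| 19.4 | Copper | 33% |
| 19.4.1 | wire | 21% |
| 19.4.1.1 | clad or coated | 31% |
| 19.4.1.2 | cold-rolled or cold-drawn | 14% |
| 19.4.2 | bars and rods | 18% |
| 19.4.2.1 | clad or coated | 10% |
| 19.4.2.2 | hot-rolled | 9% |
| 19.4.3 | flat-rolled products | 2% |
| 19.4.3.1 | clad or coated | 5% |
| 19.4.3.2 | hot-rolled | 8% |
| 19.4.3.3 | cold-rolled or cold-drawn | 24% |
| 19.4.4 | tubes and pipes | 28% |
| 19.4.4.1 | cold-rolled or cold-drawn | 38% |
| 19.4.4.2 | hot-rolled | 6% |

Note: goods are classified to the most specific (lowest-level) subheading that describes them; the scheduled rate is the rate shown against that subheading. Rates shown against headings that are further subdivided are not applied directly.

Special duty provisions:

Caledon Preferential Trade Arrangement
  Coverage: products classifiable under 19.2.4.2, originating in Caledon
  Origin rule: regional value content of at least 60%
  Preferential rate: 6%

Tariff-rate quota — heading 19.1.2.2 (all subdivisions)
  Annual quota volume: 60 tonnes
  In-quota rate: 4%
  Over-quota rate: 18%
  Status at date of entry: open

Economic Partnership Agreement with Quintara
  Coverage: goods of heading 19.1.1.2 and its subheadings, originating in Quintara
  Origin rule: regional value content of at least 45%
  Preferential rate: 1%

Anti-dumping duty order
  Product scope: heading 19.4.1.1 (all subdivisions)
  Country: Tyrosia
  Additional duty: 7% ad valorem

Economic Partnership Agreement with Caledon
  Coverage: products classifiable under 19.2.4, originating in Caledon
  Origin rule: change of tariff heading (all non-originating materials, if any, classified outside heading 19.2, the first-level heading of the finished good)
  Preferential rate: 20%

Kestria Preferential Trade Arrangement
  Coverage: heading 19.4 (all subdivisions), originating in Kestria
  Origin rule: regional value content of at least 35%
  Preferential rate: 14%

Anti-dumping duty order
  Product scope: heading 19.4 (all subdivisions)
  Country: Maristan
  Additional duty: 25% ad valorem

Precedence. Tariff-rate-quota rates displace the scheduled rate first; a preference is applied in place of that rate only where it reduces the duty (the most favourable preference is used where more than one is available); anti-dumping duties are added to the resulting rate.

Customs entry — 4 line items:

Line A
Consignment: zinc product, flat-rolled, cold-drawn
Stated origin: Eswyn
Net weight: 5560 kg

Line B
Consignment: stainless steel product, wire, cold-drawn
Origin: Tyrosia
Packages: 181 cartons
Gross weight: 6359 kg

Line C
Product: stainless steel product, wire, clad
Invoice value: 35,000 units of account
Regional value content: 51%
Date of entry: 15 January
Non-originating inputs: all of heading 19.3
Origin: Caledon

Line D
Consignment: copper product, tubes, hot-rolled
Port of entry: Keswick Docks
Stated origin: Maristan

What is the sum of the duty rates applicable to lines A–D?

64%

Line A: zinc → 19.1; flat-rolled → 19.1.1; cold-drawn → 19.1.1.3. Scheduled 11%. No special measure applies. → 11%.
Line B: stainless steel → 19.2; wire → 19.2.4; cold-drawn → 19.2.4.2. Scheduled 2%. No special measure applies. → 2%.
Line C: stainless steel → 19.2; wire → 19.2.4; clad → 19.2.4.1. Scheduled 36%. Caledon agreement on 19.2.4.2: 19.2.4.1 not covered; Caledon agreement on 19.2.4: CTH met → 20% available; preferential 20%. → 20%.
Line D: copper → 19.4; tubes → 19.4.4; hot-rolled → 19.4.4.2. Scheduled 6%. anti-dumping (Maristan, 19.4): +25%; total 6% + 25% = 31%. → 31%.
Sum: 11% + 2% + 20% + 31% = 64%.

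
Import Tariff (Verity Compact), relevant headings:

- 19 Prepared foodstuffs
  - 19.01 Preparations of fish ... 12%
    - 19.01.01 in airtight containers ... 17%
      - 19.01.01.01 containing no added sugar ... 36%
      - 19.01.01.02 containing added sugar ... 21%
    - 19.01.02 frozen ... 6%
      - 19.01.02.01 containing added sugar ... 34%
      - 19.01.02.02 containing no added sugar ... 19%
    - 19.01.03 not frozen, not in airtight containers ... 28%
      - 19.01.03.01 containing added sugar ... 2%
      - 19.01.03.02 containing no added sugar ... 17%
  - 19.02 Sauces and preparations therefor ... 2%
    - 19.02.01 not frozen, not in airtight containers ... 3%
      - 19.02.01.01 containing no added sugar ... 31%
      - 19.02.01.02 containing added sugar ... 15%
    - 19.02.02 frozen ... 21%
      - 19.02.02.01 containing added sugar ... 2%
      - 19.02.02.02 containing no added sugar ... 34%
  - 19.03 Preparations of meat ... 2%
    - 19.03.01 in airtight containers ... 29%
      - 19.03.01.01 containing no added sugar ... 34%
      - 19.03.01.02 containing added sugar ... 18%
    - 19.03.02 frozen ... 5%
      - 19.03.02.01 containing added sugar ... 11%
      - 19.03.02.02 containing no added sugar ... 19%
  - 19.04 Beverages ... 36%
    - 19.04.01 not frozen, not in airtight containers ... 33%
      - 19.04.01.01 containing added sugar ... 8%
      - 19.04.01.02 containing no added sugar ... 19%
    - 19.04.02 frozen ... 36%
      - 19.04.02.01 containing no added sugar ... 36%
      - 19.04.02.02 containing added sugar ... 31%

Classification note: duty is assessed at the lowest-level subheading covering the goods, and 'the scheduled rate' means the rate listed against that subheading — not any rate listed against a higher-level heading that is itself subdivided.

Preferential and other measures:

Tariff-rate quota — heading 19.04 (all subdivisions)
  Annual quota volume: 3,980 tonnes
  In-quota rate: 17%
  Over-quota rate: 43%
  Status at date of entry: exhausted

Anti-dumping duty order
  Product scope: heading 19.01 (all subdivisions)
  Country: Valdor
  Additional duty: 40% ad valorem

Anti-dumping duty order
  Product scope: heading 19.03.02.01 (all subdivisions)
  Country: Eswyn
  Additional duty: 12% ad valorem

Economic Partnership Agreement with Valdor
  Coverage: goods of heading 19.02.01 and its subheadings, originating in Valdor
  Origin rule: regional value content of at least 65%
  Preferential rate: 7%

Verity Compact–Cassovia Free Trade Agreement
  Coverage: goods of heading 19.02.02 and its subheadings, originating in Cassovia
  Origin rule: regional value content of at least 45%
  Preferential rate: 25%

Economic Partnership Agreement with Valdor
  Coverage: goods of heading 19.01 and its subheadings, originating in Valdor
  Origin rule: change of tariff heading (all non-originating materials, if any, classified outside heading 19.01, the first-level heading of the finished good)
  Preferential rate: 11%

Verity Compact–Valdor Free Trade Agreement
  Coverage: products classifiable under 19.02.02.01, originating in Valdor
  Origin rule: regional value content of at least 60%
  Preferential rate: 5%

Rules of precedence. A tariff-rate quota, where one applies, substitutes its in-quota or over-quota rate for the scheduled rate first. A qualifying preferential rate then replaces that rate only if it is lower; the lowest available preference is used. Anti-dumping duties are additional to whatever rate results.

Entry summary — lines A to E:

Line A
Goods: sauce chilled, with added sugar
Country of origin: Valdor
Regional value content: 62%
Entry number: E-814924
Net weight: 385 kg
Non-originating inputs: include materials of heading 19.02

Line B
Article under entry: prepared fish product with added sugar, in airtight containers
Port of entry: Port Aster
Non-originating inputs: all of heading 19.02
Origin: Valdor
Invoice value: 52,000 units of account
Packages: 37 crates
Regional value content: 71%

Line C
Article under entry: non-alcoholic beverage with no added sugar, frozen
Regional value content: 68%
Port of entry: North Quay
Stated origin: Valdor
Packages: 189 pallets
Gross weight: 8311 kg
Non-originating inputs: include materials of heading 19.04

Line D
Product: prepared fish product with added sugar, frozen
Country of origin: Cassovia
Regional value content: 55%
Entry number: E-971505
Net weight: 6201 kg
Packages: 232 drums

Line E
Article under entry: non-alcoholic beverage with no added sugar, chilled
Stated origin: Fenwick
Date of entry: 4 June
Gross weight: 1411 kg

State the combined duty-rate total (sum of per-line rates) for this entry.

186%

Line A: sauce → 19.02; chilled → 19.02.01; with added sugar → 19.02.01.02. Scheduled 15%. Valdor agreement on 19.02.01: RVC < 65%; Valdor agreement on 19.01: 19.02.01.02 not covered; Valdor agreement on 19.02.02.01: 19.02.01.02 not covered. → 15%.
Line B: prepared fish product → 19.01; in airtight containers → 19.01.01; with added sugar → 19.01.01.02. Scheduled 21%. Valdor agreement on 19.02.01: 19.01.01.02 not covered; Valdor agreement on 19.01: CTH met → 11% available; Valdor agreement on 19.02.02.01: 19.01.01.02 not covered; preferential 11%; anti-dumping (Valdor, 19.01): +40%; total 11% + 40% = 51%. → 51%.
Line C: non-alcoholic beverage → 19.04; frozen → 19.04.02; with no added sugar → 19.04.02.01. Scheduled 36%. quota on 19.04 exhausted → over-quota 43%; Valdor agreement on 19.02.01: 19.04.02.01 not covered; Valdor agreement on 19.01: 19.04.02.01 not covered; Valdor agreement on 19.02.02.01: 19.04.02.01 not covered. → 43%.
Line D: prepared fish product → 19.01; frozen → 19.01.02; with added sugar → 19.01.02.01. Scheduled 34%. Cassovia agreement on 19.02.02: 19.01.02.01 not covered. → 34%.
Line E: non-alcoholic beverage → 19.04; chilled → 19.04.01; with no added sugar → 19.04.01.02. Scheduled 19%. quota on 19.04 exhausted → over-quota 43%. → 43%.
Sum: 15% + 51% + 43% + 34% + 43% = 186%.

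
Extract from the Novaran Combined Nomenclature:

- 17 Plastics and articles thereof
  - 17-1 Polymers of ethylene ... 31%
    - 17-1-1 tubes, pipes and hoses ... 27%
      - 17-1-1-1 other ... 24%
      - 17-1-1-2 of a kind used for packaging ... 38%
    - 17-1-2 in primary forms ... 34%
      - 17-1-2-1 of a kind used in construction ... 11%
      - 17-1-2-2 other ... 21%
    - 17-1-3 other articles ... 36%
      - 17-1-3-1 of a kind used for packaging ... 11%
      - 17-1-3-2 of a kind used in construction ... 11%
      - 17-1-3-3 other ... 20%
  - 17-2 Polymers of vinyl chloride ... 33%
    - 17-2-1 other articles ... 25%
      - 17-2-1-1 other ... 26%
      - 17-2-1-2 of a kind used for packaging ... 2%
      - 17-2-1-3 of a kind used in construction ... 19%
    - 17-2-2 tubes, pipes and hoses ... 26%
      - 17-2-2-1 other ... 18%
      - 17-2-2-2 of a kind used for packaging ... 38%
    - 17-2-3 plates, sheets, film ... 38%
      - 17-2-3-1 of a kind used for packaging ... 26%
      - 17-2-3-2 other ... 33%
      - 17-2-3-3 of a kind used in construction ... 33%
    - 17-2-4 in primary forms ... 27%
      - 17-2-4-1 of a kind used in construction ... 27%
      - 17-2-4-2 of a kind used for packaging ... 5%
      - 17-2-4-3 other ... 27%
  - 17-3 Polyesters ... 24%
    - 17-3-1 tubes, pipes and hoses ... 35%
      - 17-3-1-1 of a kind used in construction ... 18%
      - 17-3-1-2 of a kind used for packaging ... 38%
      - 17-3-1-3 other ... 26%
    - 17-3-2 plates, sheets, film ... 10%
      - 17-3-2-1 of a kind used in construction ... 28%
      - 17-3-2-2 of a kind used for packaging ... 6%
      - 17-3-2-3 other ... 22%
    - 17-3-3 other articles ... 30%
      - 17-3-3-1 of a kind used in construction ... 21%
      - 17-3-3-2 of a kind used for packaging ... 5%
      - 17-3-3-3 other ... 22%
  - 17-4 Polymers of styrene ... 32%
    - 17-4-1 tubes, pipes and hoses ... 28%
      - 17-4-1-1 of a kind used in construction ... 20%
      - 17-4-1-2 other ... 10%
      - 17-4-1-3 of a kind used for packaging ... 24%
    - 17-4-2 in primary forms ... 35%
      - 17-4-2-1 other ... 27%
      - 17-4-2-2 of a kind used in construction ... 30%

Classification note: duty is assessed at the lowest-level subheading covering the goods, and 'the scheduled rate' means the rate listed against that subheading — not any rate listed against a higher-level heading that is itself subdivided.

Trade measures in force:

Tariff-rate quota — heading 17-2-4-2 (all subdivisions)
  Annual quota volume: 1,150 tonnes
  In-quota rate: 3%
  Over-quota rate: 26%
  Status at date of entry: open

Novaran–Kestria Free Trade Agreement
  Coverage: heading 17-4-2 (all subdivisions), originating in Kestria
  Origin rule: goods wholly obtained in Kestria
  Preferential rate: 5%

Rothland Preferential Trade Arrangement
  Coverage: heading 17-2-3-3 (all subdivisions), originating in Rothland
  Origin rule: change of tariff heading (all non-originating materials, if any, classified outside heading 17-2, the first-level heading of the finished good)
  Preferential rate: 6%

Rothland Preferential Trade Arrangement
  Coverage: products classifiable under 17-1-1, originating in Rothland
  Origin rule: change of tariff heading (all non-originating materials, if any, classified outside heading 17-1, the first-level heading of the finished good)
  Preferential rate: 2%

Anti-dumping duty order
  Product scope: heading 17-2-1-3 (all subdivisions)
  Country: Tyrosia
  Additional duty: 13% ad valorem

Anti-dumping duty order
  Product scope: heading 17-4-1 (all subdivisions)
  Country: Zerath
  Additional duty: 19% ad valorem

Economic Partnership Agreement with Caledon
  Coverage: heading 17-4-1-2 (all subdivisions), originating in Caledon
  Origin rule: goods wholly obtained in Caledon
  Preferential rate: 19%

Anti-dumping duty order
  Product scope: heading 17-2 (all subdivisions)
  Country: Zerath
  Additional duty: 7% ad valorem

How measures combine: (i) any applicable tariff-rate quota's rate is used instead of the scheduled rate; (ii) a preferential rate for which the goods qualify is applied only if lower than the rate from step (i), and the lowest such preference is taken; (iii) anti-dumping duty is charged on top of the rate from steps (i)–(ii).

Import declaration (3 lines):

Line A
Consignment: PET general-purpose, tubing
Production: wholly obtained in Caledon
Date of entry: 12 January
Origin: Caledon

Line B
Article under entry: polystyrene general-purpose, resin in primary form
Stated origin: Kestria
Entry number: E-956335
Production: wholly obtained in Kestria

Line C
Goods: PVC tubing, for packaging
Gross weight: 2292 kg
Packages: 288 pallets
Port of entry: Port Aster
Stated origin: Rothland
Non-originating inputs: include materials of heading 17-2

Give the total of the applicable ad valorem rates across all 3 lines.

69%

Line A: PET → 17-3; tubing → 17-3-1; general-purpose → 17-3-1-3. Scheduled 26%. Caledon agreement on 17-4-1-2: 17-3-1-3 not covered. → 26%.
Line B: polystyrene → 17-4; resin in primary form → 17-4-2; general-purpose → 17-4-2-1. Scheduled 27%. Kestria agreement on 17-4-2: wholly obtained → 5% available; preferential 5%. → 5%.
Line C: PVC → 17-2; tubing → 17-2-2; for packaging → 17-2-2-2. Scheduled 38%. Rothland agreement on 17-2-3-3: 17-2-2-2 not covered; Rothland agreement on 17-1-1: 17-2-2-2 not covered. → 38%.
Sum: 26% + 5% + 38% = 69%.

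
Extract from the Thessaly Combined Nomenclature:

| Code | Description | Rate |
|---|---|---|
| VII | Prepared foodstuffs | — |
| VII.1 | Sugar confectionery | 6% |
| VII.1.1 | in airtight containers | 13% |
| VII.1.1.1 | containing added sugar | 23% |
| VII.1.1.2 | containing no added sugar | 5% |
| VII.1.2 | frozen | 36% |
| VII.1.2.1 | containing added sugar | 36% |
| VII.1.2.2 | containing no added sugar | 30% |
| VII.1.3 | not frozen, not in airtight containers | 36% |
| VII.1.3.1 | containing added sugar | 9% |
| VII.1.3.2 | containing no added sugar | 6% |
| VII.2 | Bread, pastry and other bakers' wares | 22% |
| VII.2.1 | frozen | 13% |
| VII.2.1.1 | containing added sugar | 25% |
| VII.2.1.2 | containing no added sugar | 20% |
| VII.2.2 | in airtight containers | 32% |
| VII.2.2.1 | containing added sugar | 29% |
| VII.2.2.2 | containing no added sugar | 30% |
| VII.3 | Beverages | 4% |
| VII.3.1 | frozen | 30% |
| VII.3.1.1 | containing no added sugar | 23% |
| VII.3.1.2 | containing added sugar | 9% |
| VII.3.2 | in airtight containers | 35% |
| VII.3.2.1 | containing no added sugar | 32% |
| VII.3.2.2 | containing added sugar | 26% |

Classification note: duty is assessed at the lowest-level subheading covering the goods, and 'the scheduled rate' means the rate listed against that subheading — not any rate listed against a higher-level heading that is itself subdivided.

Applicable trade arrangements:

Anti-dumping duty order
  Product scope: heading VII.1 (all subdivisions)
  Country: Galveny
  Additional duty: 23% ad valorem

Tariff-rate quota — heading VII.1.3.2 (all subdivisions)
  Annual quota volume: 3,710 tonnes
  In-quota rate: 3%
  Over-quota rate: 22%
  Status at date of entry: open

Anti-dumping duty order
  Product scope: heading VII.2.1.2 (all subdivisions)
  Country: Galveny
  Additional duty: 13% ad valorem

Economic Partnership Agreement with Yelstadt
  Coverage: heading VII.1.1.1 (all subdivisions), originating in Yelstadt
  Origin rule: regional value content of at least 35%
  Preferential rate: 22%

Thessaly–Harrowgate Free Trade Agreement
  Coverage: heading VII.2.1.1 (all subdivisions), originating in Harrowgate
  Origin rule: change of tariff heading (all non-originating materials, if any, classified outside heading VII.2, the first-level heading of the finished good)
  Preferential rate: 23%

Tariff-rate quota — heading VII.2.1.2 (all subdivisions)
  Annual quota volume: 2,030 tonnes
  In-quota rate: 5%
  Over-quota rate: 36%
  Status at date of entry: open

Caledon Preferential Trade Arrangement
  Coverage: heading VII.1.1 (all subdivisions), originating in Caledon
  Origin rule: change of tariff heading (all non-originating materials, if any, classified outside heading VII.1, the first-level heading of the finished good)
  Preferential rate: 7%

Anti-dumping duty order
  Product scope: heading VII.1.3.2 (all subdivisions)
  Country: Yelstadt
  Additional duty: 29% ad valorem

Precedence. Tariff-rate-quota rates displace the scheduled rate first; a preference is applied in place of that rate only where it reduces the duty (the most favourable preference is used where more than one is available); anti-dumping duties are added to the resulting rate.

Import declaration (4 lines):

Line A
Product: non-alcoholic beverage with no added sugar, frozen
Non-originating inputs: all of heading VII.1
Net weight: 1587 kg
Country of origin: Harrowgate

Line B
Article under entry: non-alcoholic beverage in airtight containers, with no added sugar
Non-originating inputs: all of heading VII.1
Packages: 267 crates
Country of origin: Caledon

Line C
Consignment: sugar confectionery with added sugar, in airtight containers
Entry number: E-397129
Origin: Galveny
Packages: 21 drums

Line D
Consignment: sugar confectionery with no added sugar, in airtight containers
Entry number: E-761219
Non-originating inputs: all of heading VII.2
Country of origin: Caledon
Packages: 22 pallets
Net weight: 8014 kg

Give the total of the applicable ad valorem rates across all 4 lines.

106%

Line A: non-alcoholic beverage → VII.3; frozen → VII.3.1; with no added sugar → VII.3.1.1. Scheduled 23%. Harrowgate agreement on VII.2.1.1: VII.3.1.1 not covered. → 23%.
Line B: non-alcoholic beverage → VII.3; in airtight containers → VII.3.2; with no added sugar → VII.3.2.1. Scheduled 32%. Caledon agreement on VII.1.1: VII.3.2.1 not covered. → 32%.
Line C: sugar confectionery → VII.1; in airtight containers → VII.1.1; with added sugar → VII.1.1.1. Scheduled 23%. anti-dumping (Galveny, VII.1): +23%; total 23% + 23% = 46%. → 46%.
Line D: sugar confectionery → VII.1; in airtight containers → VII.1.1; with no added sugar → VII.1.1.2. Scheduled 5%. Caledon agreement on VII.1.1: CTH met → 7% available; preference 7% not lower than 5% → no reduction. → 5%.
Sum: 23% + 32% + 46% + 5% = 106%.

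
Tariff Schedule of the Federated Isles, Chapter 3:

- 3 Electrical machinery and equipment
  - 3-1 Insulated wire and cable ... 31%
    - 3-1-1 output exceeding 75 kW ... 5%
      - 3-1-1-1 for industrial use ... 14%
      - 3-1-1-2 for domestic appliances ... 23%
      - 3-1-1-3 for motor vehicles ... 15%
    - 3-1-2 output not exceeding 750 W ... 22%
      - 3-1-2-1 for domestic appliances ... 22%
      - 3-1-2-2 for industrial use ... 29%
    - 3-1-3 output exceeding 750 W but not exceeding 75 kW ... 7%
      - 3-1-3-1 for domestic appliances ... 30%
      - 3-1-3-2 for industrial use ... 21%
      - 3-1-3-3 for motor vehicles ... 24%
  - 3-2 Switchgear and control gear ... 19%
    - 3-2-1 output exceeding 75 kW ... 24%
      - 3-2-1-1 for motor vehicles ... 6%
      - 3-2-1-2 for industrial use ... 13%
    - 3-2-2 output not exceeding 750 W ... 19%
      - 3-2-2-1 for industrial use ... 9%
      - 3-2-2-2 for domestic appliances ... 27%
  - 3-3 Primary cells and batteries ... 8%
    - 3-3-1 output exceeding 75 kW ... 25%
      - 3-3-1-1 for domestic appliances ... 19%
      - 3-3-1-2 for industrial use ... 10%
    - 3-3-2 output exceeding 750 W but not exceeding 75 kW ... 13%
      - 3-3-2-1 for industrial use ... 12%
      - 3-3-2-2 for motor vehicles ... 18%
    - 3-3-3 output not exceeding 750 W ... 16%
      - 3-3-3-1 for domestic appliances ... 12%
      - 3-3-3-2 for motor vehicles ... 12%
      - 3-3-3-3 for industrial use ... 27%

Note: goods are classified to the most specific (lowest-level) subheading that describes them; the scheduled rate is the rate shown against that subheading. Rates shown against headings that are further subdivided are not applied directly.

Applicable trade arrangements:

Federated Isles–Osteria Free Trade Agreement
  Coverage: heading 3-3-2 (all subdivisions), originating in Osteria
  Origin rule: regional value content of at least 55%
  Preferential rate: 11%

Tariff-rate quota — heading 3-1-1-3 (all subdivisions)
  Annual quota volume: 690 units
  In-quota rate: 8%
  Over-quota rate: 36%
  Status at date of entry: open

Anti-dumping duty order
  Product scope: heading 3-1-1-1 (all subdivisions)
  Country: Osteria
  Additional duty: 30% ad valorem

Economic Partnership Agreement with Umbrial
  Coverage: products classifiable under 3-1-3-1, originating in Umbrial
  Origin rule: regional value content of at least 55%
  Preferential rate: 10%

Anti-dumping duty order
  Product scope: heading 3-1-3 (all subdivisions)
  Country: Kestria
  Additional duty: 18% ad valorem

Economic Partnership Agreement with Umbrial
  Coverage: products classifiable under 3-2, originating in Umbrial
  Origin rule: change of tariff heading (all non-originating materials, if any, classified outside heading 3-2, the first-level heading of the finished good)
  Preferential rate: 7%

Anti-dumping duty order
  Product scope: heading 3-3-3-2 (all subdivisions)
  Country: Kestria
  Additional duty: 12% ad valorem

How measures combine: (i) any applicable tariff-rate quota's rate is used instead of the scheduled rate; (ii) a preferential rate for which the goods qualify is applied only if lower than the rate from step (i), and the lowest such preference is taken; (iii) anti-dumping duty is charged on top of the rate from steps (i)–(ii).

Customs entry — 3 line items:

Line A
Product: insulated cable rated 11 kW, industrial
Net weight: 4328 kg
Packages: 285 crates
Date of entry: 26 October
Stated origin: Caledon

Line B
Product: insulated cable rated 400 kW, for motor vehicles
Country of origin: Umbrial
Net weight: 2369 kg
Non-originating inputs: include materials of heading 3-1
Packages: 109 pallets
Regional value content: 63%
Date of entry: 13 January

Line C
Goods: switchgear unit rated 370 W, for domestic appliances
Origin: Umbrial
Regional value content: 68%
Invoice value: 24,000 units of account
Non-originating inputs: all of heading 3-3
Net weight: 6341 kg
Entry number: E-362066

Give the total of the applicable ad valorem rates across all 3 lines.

36%

Line A: insulated cable → 3-1; rated 11 kW → 3-1-3; industrial → 3-1-3-2. Scheduled 21%. No special measure applies. → 21%.
Line B: insulated cable → 3-1; rated 400 kW → 3-1-1; for motor vehicles → 3-1-1-3. Scheduled 15%. quota on 3-1-1-3 open → in-quota 8%; Umbrial agreement on 3-1-3-1: 3-1-1-3 not covered; Umbrial agreement on 3-2: 3-1-1-3 not covered. → 8%.
Line C: switchgear unit → 3-2; rated 370 W → 3-2-2; for domestic appliances → 3-2-2-2. Scheduled 27%. Umbrial agreement on 3-1-3-1: 3-2-2-2 not covered; Umbrial agreement on 3-2: CTH met → 7% available; preferential 7%. → 7%.
Sum: 21% + 8% + 7% = 36%.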